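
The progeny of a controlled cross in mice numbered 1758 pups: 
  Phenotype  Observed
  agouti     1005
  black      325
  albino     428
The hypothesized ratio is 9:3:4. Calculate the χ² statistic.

0.629

The 9:3:4 ratio has 16 parts, so with N = 1758 the expected counts are:
  agouti: 1758 × 9/16 = 988.875
  black: 1758 × 3/16 = 329.625
  albino: 1758 × 4/16 = 439.5
χ² = Σ (O − E)² / E
  agouti: (1005 − 988.875)² / 988.875 = 0.2629
  black: (325 − 329.625)² / 329.625 = 0.0649
  albino: (428 − 439.5)² / 439.5 = 0.3009
χ² = 0.2629 + 0.0649 + 0.3009 = 0.6287 ≈ 0.629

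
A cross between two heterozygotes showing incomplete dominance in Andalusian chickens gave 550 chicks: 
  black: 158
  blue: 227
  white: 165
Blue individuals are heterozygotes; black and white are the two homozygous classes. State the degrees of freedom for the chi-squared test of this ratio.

2

With incomplete dominance, a heterozygote × heterozygote cross gives a 1:2:1 phenotypic ratio.
A goodness-of-fit test with 3 phenotype classes has df = 3 − 1 = 2.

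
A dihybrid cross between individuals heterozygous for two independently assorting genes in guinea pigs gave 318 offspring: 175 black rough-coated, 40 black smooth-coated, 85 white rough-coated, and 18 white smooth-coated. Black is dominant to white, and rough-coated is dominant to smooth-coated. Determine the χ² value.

A dihybrid F₂ with independent assortment and complete dominance at both loci gives a 9:3:3:1 phenotypic ratio.
Under the 9:3:3:1 hypothesis (Σ ratio = 16, N = 318):
  black rough-coated: 318 × 9/16 = 178.875
  black smooth-coated: 318 × 3/16 = 59.625
  white rough-coated: 318 × 3/16 = 59.625
  white smooth-coated: 318 × 1/16 = 19.875
χ² = Σ (O − E)² / E
  black rough-coated: (175 − 178.875)² / 178.875 = 0.0839
  black smooth-coated: (40 − 59.625)² / 59.625 = 6.4594
  white rough-coated: (85 − 59.625)² / 59.625 = 10.7990
  white smooth-coated: (18 − 19.875)² / 19.875 = 0.1769
χ² = 0.0839 + 6.4594 + 10.7990 + 0.1769 = 17.5192 ≈ 17.519

17.519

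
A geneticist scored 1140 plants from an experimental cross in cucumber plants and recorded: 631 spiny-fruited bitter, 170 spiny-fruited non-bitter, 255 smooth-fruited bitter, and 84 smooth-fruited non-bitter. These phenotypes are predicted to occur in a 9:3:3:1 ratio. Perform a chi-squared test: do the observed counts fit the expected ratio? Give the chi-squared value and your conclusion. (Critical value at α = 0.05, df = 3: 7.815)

Total ratio parts = 16. Expected numbers out of 1140:
  spiny-fruited bitter: 1140 × 9/16 = 641.25
  spiny-fruited non-bitter: 1140 × 3/16 = 213.75
  smooth-fruited bitter: 1140 × 3/16 = 213.75
  smooth-fruited non-bitter: 1140 × 1/16 = 71.25
χ² = Σ (O − E)² / E
  spiny-fruited bitter: (631 − 641.25)² / 641.25 = 0.1638
  spiny-fruited non-bitter: (170 − 213.75)² / 213.75 = 8.9547
  smooth-fruited bitter: (255 − 213.75)² / 213.75 = 7.9605
  smooth-fruited non-bitter: (84 − 71.25)² / 71.25 = 2.2816
χ² = 0.1638 + 8.9547 + 7.9605 + 2.2816 = 19.3606 ≈ 19.361
Degrees of freedom = 4 − 1 = 3; critical value at α = 0.05 is 7.815.
Since 19.361 > 7.815, we reject the null hypothesis — the data do not fit the 9:3:3:1 ratio.

19.361; not consistent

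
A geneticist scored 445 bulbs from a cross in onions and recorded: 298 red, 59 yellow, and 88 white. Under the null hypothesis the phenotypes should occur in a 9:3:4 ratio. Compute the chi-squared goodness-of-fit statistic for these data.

21.101

Under the 9:3:4 hypothesis (Σ ratio = 16, N = 445):
  red: 445 × 9/16 = 250.3125
  yellow: 445 × 3/16 = 83.4375
  white: 445 × 4/16 = 111.25
χ² = Σ (O − E)² / E
  red: (298 − 250.3125)² / 250.3125 = 9.0850
  yellow: (59 − 83.4375)² / 83.4375 = 7.1574
  white: (88 − 111.25)² / 111.25 = 4.8590
χ² = 9.0850 + 7.1574 + 4.8590 = 21.1014 ≈ 21.101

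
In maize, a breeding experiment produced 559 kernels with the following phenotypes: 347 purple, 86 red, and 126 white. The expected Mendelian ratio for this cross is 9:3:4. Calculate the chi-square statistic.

8.102

The 9:3:4 ratio has 16 parts, so with N = 559 the expected counts are:
  purple: 559 × 9/16 = 314.4375
  red: 559 × 3/16 = 104.8125
  white: 559 × 4/16 = 139.75
χ² = Σ (O − E)² / E
  purple: (347 − 314.4375)² / 314.4375 = 3.3721
  red: (86 − 104.8125)² / 104.8125 = 3.3766
  white: (126 − 139.75)² / 139.75 = 1.3529
χ² = 3.3721 + 3.3766 + 1.3529 = 8.1016 ≈ 8.102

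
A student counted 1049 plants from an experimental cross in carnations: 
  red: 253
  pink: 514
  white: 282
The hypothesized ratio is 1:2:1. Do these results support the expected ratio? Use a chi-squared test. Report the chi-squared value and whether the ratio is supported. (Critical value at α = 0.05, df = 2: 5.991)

2.024; consistent

The 1:2:1 ratio has 4 parts, so with N = 1049 the expected counts are:
  red: 1049 × 1/4 = 262.25
  pink: 1049 × 2/4 = 524.5
  white: 1049 × 1/4 = 262.25
χ² = Σ (O − E)² / E
  red: (253 − 262.25)² / 262.25 = 0.3263
  pink: (514 − 524.5)² / 524.5 = 0.2102
  white: (282 − 262.25)² / 262.25 = 1.4874
χ² = 0.3263 + 0.2102 + 1.4874 = 2.0239 ≈ 2.024
Degrees of freedom = 3 − 1 = 2; critical value at α = 0.05 is 5.991.
Since 2.024 < 5.991, we fail to reject the null hypothesis — the data are consistent with the 1:2:1 ratio.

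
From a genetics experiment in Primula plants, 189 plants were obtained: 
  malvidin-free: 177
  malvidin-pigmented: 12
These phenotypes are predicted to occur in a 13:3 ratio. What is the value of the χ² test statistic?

19.078

Under the 13:3 hypothesis (Σ ratio = 16, N = 189):
  malvidin-free: 189 × 13/16 = 153.5625
  malvidin-pigmented: 189 × 3/16 = 35.4375
χ² = Σ (O − E)² / E
  malvidin-free: (177 − 153.5625)² / 153.5625 = 3.5772
  malvidin-pigmented: (12 − 35.4375)² / 35.4375 = 15.5010
χ² = 3.5772 + 15.5010 = 19.0782 ≈ 19.078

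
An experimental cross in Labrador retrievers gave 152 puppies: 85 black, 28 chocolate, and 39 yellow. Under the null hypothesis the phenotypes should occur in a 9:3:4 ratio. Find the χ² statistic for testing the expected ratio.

The 9:3:4 ratio has 16 parts, so with N = 152 the expected counts are:
  black: 152 × 9/16 = 85.5
  chocolate: 152 × 3/16 = 28.5
  yellow: 152 × 4/16 = 38
χ² = Σ (O − E)² / E
  black: (85 − 85.5)² / 85.5 = 0.0029
  chocolate: (28 − 28.5)² / 28.5 = 0.0088
  yellow: (39 − 38)² / 38 = 0.0263
χ² = 0.0029 + 0.0088 + 0.0263 = 0.038

0.038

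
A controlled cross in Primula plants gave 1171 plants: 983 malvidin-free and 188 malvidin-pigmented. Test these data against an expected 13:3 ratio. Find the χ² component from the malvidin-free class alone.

Total ratio parts = 16. Expected numbers out of 1171:
  malvidin-free: 1171 × 13/16 = 951.4375
  malvidin-pigmented: 1171 × 3/16 = 219.5625
Contribution of malvidin-free: (983 − 951.4375)² / 951.4375 = 1.0470

1.047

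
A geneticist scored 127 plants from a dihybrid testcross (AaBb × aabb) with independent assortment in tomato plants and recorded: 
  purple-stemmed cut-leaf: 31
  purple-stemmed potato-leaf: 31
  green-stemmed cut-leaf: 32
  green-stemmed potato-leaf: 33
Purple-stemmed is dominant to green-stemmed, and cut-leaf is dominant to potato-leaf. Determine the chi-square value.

0.087

A dihybrid testcross with independent assortment gives a 1:1:1:1 ratio.
Expected counts for N = 127 under a 1:1:1:1 ratio (total parts = 4):
  purple-stemmed cut-leaf: 127 × 1/4 = 31.75
  purple-stemmed potato-leaf: 127 × 1/4 = 31.75
  green-stemmed cut-leaf: 127 × 1/4 = 31.75
  green-stemmed potato-leaf: 127 × 1/4 = 31.75
χ² = Σ (O − E)² / E
  purple-stemmed cut-leaf: (31 − 31.75)² / 31.75 = 0.0177
  purple-stemmed potato-leaf: (31 − 31.75)² / 31.75 = 0.0177
  green-stemmed cut-leaf: (32 − 31.75)² / 31.75 = 0.0020
  green-stemmed potato-leaf: (33 − 31.75)² / 31.75 = 0.0492
χ² = 0.0177 + 0.0177 + 0.0020 + 0.0492 = 0.0866 ≈ 0.087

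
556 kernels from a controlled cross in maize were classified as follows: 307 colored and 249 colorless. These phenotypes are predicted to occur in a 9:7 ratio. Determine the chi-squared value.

Total ratio parts = 16. Expected numbers out of 556:
  colored: 556 × 9/16 = 312.75
  colorless: 556 × 7/16 = 243.25
χ² = Σ (O − E)² / E
  colored: (307 − 312.75)² / 312.75 = 0.1057
  colorless: (249 − 243.25)² / 243.25 = 0.1359
χ² = 0.1057 + 0.1359 = 0.2416 ≈ 0.242

0.242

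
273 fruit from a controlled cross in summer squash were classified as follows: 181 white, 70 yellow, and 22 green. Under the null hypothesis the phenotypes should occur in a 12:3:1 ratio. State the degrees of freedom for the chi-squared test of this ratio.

2

A goodness-of-fit test with 3 phenotype classes has df = 3 − 1 = 2.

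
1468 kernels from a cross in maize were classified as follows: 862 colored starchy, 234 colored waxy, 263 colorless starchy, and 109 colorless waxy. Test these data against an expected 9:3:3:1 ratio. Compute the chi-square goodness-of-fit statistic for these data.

Under the 9:3:3:1 hypothesis (Σ ratio = 16, N = 1468):
  colored starchy: 1468 × 9/16 = 825.75
  colored waxy: 1468 × 3/16 = 275.25
  colorless starchy: 1468 × 3/16 = 275.25
  colorless waxy: 1468 × 1/16 = 91.75
χ² = Σ (O − E)² / E
  colored starchy: (862 − 825.75)² / 825.75 = 1.5914
  colored waxy: (234 − 275.25)² / 275.25 = 6.1819
  colorless starchy: (263 − 275.25)² / 275.25 = 0.5452
  colorless waxy: (109 − 91.75)² / 91.75 = 3.2432
χ² = 1.5914 + 6.1819 + 0.5452 + 3.2432 = 11.5617 ≈ 11.562

11.562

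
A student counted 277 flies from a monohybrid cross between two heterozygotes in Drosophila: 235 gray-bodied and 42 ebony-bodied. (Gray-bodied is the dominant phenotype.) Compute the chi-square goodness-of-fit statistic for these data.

For a monohybrid cross between heterozygotes with complete dominance, the expected phenotypic ratio is 3:1.
The 3:1 ratio has 4 parts, so with N = 277 the expected counts are:
  gray-bodied: 277 × 3/4 = 207.75
  ebony-bodied: 277 × 1/4 = 69.25
χ² = Σ (O − E)² / E
  gray-bodied: (235 − 207.75)² / 207.75 = 3.5743
  ebony-bodied: (42 − 69.25)² / 69.25 = 10.7229
χ² = 3.5743 + 10.7229 = 14.2972 ≈ 14.297

14.297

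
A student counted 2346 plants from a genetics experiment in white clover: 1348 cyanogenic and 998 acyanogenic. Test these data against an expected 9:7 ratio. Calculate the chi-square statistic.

1.395

Under the 9:7 hypothesis (Σ ratio = 16, N = 2346):
  cyanogenic: 2346 × 9/16 = 1319.625
  acyanogenic: 2346 × 7/16 = 1026.375
χ² = Σ (O − E)² / E
  cyanogenic: (1348 − 1319.625)² / 1319.625 = 0.6101
  acyanogenic: (998 − 1026.375)² / 1026.375 = 0.7845
χ² = 0.6101 + 0.7845 = 1.3946 ≈ 1.395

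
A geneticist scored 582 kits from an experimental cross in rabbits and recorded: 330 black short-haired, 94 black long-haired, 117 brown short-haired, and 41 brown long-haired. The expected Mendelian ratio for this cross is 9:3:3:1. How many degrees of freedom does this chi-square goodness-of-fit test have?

3

A goodness-of-fit test with 4 phenotype classes has df = 4 − 1 = 3.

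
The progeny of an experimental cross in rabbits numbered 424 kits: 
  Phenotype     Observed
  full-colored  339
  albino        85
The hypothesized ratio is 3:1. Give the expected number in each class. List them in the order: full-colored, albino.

318, 106

Under the 3:1 hypothesis (Σ ratio = 4, N = 424):
  full-colored: 424 × 3/4 = 318
  albino: 424 × 1/4 = 106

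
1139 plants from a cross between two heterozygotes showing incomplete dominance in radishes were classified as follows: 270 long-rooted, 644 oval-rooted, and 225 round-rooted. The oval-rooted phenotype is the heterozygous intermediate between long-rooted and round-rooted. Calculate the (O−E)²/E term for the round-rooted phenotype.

With incomplete dominance, a heterozygote × heterozygote cross gives a 1:2:1 phenotypic ratio.
Under the 1:2:1 hypothesis (Σ ratio = 4, N = 1139):
  long-rooted: 1139 × 1/4 = 284.75
  oval-rooted: 1139 × 2/4 = 569.5
  round-rooted: 1139 × 1/4 = 284.75
Contribution of round-rooted: (225 − 284.75)² / 284.75 = 12.5375

12.538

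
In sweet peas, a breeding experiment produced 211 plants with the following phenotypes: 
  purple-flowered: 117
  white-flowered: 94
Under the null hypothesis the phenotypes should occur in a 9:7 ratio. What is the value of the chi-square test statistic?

0.055

Total ratio parts = 16. Expected numbers out of 211:
  purple-flowered: 211 × 9/16 = 118.6875
  white-flowered: 211 × 7/16 = 92.3125
χ² = Σ (O − E)² / E
  purple-flowered: (117 − 118.6875)² / 118.6875 = 0.0240
  white-flowered: (94 − 92.3125)² / 92.3125 = 0.0308
χ² = 0.0240 + 0.0308 = 0.0548 ≈ 0.055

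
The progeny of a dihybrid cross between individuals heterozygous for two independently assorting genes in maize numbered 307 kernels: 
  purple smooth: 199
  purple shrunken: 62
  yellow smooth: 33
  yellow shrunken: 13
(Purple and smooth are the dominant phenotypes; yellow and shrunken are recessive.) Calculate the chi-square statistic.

16.828

A dihybrid F₂ with independent assortment and complete dominance at both loci gives a 9:3:3:1 phenotypic ratio.
Under the 9:3:3:1 hypothesis (Σ ratio = 16, N = 307):
  purple smooth: 307 × 9/16 = 172.6875
  purple shrunken: 307 × 3/16 = 57.5625
  yellow smooth: 307 × 3/16 = 57.5625
  yellow shrunken: 307 × 1/16 = 19.1875
χ² = Σ (O − E)² / E
  purple smooth: (199 − 172.6875)² / 172.6875 = 4.0093
  purple shrunken: (62 − 57.5625)² / 57.5625 = 0.3421
  yellow smooth: (33 − 57.5625)² / 57.5625 = 10.4811
  yellow shrunken: (13 − 19.1875)² / 19.1875 = 1.9953
χ² = 4.0093 + 0.3421 + 10.4811 + 1.9953 = 16.8278 ≈ 16.828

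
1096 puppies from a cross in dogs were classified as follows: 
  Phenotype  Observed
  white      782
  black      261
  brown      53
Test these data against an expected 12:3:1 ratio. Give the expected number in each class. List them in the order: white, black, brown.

822, 205.5, 68.5

The 12:3:1 ratio has 16 parts, so with N = 1096 the expected counts are:
  white: 1096 × 12/16 = 822
  black: 1096 × 3/16 = 205.5
  brown: 1096 × 1/16 = 68.5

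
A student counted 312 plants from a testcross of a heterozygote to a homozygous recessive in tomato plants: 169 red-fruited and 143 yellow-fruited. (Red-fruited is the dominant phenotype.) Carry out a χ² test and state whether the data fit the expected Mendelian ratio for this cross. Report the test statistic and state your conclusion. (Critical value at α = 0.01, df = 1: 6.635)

2.167; consistent

A testcross of a heterozygote (Aa × aa) gives a 1:1 phenotypic ratio.
Total ratio parts = 2. Expected numbers out of 312:
  red-fruited: 312 × 1/2 = 156
  yellow-fruited: 312 × 1/2 = 156
χ² = Σ (O − E)² / E
  red-fruited: (169 − 156)² / 156 = 1.0833
  yellow-fruited: (143 − 156)² / 156 = 1.0833
χ² = 1.0833 + 1.0833 = 2.1666 ≈ 2.167
Degrees of freedom = 2 − 1 = 1; critical value at α = 0.01 is 6.635.
Since 2.167 < 6.635, we fail to reject the null hypothesis — the data are consistent with the 1:1 ratio.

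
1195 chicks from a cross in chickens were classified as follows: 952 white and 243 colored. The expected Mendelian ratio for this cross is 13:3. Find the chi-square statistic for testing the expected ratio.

Expected counts for N = 1195 under a 13:3 ratio (total parts = 16):
  white: 1195 × 13/16 = 970.9375
  colored: 1195 × 3/16 = 224.0625
χ² = Σ (O − E)² / E
  white: (952 − 970.9375)² / 970.9375 = 0.3694
  colored: (243 − 224.0625)² / 224.0625 = 1.6006
χ² = 0.3694 + 1.6006 = 1.970

1.970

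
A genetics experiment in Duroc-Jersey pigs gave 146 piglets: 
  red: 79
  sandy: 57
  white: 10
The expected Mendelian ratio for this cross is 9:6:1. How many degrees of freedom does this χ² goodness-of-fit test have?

2

A goodness-of-fit test with 3 phenotype classes has df = 3 − 1 = 2.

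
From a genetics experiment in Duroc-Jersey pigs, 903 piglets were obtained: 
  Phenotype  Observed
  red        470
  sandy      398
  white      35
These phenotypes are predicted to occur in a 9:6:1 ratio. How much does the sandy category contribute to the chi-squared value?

10.411

Under the 9:6:1 hypothesis (Σ ratio = 16, N = 903):
  red: 903 × 9/16 = 507.9375
  sandy: 903 × 6/16 = 338.625
  white: 903 × 1/16 = 56.4375
Contribution of sandy: (398 − 338.625)² / 338.625 = 10.4109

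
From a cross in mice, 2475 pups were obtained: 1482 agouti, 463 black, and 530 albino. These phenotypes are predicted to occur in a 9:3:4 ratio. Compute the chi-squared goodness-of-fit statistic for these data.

18.526

Expected counts for N = 2475 under a 9:3:4 ratio (total parts = 16):
  agouti: 2475 × 9/16 = 1392.1875
  black: 2475 × 3/16 = 464.0625
  albino: 2475 × 4/16 = 618.75
χ² = Σ (O − E)² / E
  agouti: (1482 − 1392.1875)² / 1392.1875 = 5.7940
  black: (463 − 464.0625)² / 464.0625 = 0.0024
  albino: (530 − 618.75)² / 618.75 = 12.7298
χ² = 5.7940 + 0.0024 + 12.7298 = 18.5262 ≈ 18.526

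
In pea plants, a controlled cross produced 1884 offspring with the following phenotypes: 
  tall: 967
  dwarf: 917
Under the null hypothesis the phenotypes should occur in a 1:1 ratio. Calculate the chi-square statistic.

1.327

Under the 1:1 hypothesis (Σ ratio = 2, N = 1884):
  tall: 1884 × 1/2 = 942
  dwarf: 1884 × 1/2 = 942
χ² = Σ (O − E)² / E
  tall: (967 − 942)² / 942 = 0.6635
  dwarf: (917 − 942)² / 942 = 0.6635
χ² = 0.6635 + 0.6635 = 1.327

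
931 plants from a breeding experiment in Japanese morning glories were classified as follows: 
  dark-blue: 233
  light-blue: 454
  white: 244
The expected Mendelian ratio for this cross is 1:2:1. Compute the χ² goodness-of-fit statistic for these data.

Under the 1:2:1 hypothesis (Σ ratio = 4, N = 931):
  dark-blue: 931 × 1/4 = 232.75
  light-blue: 931 × 2/4 = 465.5
  white: 931 × 1/4 = 232.75
χ² = Σ (O − E)² / E
  dark-blue: (233 − 232.75)² / 232.75 = 0.0003
  light-blue: (454 − 465.5)² / 465.5 = 0.2841
  white: (244 − 232.75)² / 232.75 = 0.5438
χ² = 0.0003 + 0.2841 + 0.5438 = 0.8282 ≈ 0.828

0.828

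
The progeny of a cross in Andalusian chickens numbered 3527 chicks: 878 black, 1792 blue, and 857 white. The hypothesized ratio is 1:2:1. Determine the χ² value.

1.171

The 1:2:1 ratio has 4 parts, so with N = 3527 the expected counts are:
  black: 3527 × 1/4 = 881.75
  blue: 3527 × 2/4 = 1763.5
  white: 3527 × 1/4 = 881.75
χ² = Σ (O − E)² / E
  black: (878 − 881.75)² / 881.75 = 0.0159
  blue: (1792 − 1763.5)² / 1763.5 = 0.4606
  white: (857 − 881.75)² / 881.75 = 0.6947
χ² = 0.0159 + 0.4606 + 0.6947 = 1.1712 ≈ 1.171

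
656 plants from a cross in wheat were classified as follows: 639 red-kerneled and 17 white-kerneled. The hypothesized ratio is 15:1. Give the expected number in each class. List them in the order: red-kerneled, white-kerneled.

615, 41

Total ratio parts = 16. Expected numbers out of 656:
  red-kerneled: 656 × 15/16 = 615
  white-kerneled: 656 × 1/16 = 41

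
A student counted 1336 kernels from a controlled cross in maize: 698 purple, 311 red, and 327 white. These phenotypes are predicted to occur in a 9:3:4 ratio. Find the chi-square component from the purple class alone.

3.809

The 9:3:4 ratio has 16 parts, so with N = 1336 the expected counts are:
  purple: 1336 × 9/16 = 751.5
  red: 1336 × 3/16 = 250.5
  white: 1336 × 4/16 = 334
Contribution of purple: (698 − 751.5)² / 751.5 = 3.8087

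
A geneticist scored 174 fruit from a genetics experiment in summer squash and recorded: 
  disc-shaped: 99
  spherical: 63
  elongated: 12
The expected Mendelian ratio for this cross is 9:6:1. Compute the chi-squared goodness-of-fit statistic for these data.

0.207

Total ratio parts = 16. Expected numbers out of 174:
  disc-shaped: 174 × 9/16 = 97.875
  spherical: 174 × 6/16 = 65.25
  elongated: 174 × 1/16 = 10.875
χ² = Σ (O − E)² / E
  disc-shaped: (99 − 97.875)² / 97.875 = 0.0129
  spherical: (63 − 65.25)² / 65.25 = 0.0776
  elongated: (12 − 10.875)² / 10.875 = 0.1164
χ² = 0.0129 + 0.0776 + 0.1164 = 0.2069 ≈ 0.207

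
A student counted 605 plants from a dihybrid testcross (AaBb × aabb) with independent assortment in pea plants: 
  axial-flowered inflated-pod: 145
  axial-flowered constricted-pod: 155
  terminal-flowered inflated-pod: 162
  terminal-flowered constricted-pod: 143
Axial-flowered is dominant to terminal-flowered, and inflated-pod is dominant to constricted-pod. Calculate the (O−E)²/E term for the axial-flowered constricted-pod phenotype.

0.093

A dihybrid testcross with independent assortment gives a 1:1:1:1 ratio.
Under the 1:1:1:1 hypothesis (Σ ratio = 4, N = 605):
  axial-flowered inflated-pod: 605 × 1/4 = 151.25
  axial-flowered constricted-pod: 605 × 1/4 = 151.25
  terminal-flowered inflated-pod: 605 × 1/4 = 151.25
  terminal-flowered constricted-pod: 605 × 1/4 = 151.25
Contribution of axial-flowered constricted-pod: (155 − 151.25)² / 151.25 = 0.0930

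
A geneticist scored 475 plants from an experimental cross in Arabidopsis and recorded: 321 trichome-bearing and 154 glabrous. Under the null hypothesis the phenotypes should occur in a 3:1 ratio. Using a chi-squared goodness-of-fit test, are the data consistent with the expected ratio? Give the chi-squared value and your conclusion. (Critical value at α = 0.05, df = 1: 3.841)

13.952; not consistent

Under the 3:1 hypothesis (Σ ratio = 4, N = 475):
  trichome-bearing: 475 × 3/4 = 356.25
  glabrous: 475 × 1/4 = 118.75
χ² = Σ (O − E)² / E
  trichome-bearing: (321 − 356.25)² / 356.25 = 3.4879
  glabrous: (154 − 118.75)² / 118.75 = 10.4637
χ² = 3.4879 + 10.4637 = 13.9516 ≈ 13.952
Degrees of freedom = 2 − 1 = 1; critical value at α = 0.05 is 3.841.
Since 13.952 > 3.841, we reject the null hypothesis — the data do not fit the 3:1 ratio.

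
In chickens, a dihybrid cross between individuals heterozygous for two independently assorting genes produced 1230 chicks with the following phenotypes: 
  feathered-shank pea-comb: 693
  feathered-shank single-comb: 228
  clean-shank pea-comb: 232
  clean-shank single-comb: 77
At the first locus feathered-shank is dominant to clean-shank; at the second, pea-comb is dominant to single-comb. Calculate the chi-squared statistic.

A dihybrid F₂ with independent assortment and complete dominance at both loci gives a 9:3:3:1 phenotypic ratio.
Under the 9:3:3:1 hypothesis (Σ ratio = 16, N = 1230):
  feathered-shank pea-comb: 1230 × 9/16 = 691.875
  feathered-shank single-comb: 1230 × 3/16 = 230.625
  clean-shank pea-comb: 1230 × 3/16 = 230.625
  clean-shank single-comb: 1230 × 1/16 = 76.875
χ² = Σ (O − E)² / E
  feathered-shank pea-comb: (693 − 691.875)² / 691.875 = 0.0018
  feathered-shank single-comb: (228 − 230.625)² / 230.625 = 0.0299
  clean-shank pea-comb: (232 − 230.625)² / 230.625 = 0.0082
  clean-shank single-comb: (77 − 76.875)² / 76.875 = 0.0002
χ² = 0.0018 + 0.0299 + 0.0082 + 0.0002 = 0.0401 ≈ 0.040

0.040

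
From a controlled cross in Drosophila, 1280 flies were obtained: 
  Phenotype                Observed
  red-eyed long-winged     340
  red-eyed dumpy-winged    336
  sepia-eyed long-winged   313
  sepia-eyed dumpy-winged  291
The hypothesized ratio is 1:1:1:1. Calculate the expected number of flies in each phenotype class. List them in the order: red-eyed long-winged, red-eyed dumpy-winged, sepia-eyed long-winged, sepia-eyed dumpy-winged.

Total ratio parts = 4. Expected numbers out of 1280:
  red-eyed long-winged: 1280 × 1/4 = 320
  red-eyed dumpy-winged: 1280 × 1/4 = 320
  sepia-eyed long-winged: 1280 × 1/4 = 320
  sepia-eyed dumpy-winged: 1280 × 1/4 = 320

320, 320, 320, 320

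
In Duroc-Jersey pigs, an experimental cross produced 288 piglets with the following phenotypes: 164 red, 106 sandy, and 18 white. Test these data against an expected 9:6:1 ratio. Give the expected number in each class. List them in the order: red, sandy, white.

162, 108, 18

Total ratio parts = 16. Expected numbers out of 288:
  red: 288 × 9/16 = 162
  sandy: 288 × 6/16 = 108
  white: 288 × 1/16 = 18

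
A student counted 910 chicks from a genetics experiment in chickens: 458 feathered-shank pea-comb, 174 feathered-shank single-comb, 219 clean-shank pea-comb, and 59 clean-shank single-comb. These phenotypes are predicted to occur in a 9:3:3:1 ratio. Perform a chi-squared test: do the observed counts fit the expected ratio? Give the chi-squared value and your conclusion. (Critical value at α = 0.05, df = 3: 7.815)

Expected counts for N = 910 under a 9:3:3:1 ratio (total parts = 16):
  feathered-shank pea-comb: 910 × 9/16 = 511.875
  feathered-shank single-comb: 910 × 3/16 = 170.625
  clean-shank pea-comb: 910 × 3/16 = 170.625
  clean-shank single-comb: 910 × 1/16 = 56.875
χ² = Σ (O − E)² / E
  feathered-shank pea-comb: (458 − 511.875)² / 511.875 = 5.6704
  feathered-shank single-comb: (174 − 170.625)² / 170.625 = 0.0668
  clean-shank pea-comb: (219 − 170.625)² / 170.625 = 13.7151
  clean-shank single-comb: (59 − 56.875)² / 56.875 = 0.0794
χ² = 5.6704 + 0.0668 + 13.7151 + 0.0794 = 19.5317 ≈ 19.532
Degrees of freedom = 4 − 1 = 3; critical value at α = 0.05 is 7.815.
Since 19.532 > 7.815, we reject the null hypothesis — the data do not fit the 9:3:3:1 ratio.

19.532; not consistent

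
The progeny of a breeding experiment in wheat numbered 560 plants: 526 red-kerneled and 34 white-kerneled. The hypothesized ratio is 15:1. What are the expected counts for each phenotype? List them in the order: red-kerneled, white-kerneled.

Expected counts for N = 560 under a 15:1 ratio (total parts = 16):
  red-kerneled: 560 × 15/16 = 525
  white-kerneled: 560 × 1/16 = 35

525, 35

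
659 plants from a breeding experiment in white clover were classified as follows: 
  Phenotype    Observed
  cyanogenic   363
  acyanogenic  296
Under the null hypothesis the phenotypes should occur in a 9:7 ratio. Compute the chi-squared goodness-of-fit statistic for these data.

Total ratio parts = 16. Expected numbers out of 659:
  cyanogenic: 659 × 9/16 = 370.6875
  acyanogenic: 659 × 7/16 = 288.3125
χ² = Σ (O − E)² / E
  cyanogenic: (363 − 370.6875)² / 370.6875 = 0.1594
  acyanogenic: (296 − 288.3125)² / 288.3125 = 0.2050
χ² = 0.1594 + 0.2050 = 0.3644 ≈ 0.364

0.364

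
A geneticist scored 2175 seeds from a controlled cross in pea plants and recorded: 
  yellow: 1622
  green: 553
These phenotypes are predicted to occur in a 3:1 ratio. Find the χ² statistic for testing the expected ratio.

Expected counts for N = 2175 under a 3:1 ratio (total parts = 4):
  yellow: 2175 × 3/4 = 1631.25
  green: 2175 × 1/4 = 543.75
χ² = Σ (O − E)² / E
  yellow: (1622 − 1631.25)² / 1631.25 = 0.0525
  green: (553 − 543.75)² / 543.75 = 0.1574
χ² = 0.0525 + 0.1574 = 0.2099 ≈ 0.210

0.210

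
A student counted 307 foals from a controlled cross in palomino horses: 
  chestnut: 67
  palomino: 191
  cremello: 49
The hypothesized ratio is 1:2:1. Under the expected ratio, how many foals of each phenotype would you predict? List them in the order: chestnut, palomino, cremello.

76.75, 153.5, 76.75

Total ratio parts = 4. Expected numbers out of 307:
  chestnut: 307 × 1/4 = 76.75
  palomino: 307 × 2/4 = 153.5
  cremello: 307 × 1/4 = 76.75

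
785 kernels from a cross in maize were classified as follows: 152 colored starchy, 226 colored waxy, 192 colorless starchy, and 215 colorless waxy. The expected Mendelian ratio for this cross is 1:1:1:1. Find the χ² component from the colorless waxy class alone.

Expected counts for N = 785 under a 1:1:1:1 ratio (total parts = 4):
  colored starchy: 785 × 1/4 = 196.25
  colored waxy: 785 × 1/4 = 196.25
  colorless starchy: 785 × 1/4 = 196.25
  colorless waxy: 785 × 1/4 = 196.25
Contribution of colorless waxy: (215 − 196.25)² / 196.25 = 1.7914

1.791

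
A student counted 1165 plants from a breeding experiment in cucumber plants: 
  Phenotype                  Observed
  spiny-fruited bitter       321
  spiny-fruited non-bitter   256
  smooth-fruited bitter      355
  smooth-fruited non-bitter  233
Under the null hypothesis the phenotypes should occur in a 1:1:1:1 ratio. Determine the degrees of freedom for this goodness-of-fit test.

3

A goodness-of-fit test with 4 phenotype classes has df = 4 − 1 = 3.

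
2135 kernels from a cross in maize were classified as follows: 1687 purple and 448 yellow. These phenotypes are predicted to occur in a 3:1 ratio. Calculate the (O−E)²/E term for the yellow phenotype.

13.776

Total ratio parts = 4. Expected numbers out of 2135:
  purple: 2135 × 3/4 = 1601.25
  yellow: 2135 × 1/4 = 533.75
Contribution of yellow: (448 − 533.75)² / 533.75 = 13.7762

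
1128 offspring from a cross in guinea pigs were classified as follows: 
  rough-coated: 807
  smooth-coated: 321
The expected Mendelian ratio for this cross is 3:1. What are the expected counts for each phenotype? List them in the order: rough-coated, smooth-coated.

The 3:1 ratio has 4 parts, so with N = 1128 the expected counts are:
  rough-coated: 1128 × 3/4 = 846
  smooth-coated: 1128 × 1/4 = 282

846, 282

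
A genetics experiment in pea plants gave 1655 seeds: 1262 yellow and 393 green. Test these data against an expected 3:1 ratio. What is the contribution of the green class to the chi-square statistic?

1.041

The 3:1 ratio has 4 parts, so with N = 1655 the expected counts are:
  yellow: 1655 × 3/4 = 1241.25
  green: 1655 × 1/4 = 413.75
Contribution of green: (393 − 413.75)² / 413.75 = 1.0406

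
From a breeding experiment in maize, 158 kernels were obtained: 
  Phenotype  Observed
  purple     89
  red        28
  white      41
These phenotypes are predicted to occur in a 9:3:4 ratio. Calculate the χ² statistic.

Under the 9:3:4 hypothesis (Σ ratio = 16, N = 158):
  purple: 158 × 9/16 = 88.875
  red: 158 × 3/16 = 29.625
  white: 158 × 4/16 = 39.5
χ² = Σ (O − E)² / E
  purple: (89 − 88.875)² / 88.875 = 0.0002
  red: (28 − 29.625)² / 29.625 = 0.0891
  white: (41 − 39.5)² / 39.5 = 0.0570
χ² = 0.0002 + 0.0891 + 0.0570 = 0.1463 ≈ 0.146

0.146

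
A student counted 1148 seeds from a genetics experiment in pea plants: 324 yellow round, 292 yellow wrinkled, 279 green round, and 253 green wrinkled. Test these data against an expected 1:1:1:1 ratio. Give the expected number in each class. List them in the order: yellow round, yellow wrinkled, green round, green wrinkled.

Total ratio parts = 4. Expected numbers out of 1148:
  yellow round: 1148 × 1/4 = 287
  yellow wrinkled: 1148 × 1/4 = 287
  green round: 1148 × 1/4 = 287
  green wrinkled: 1148 × 1/4 = 287

287, 287, 287, 287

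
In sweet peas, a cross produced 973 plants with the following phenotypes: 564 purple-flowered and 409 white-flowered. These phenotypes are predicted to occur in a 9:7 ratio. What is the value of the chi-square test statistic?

1.163

Under the 9:7 hypothesis (Σ ratio = 16, N = 973):
  purple-flowered: 973 × 9/16 = 547.3125
  white-flowered: 973 × 7/16 = 425.6875
χ² = Σ (O − E)² / E
  purple-flowered: (564 − 547.3125)² / 547.3125 = 0.5088
  white-flowered: (409 − 425.6875)² / 425.6875 = 0.6542
χ² = 0.5088 + 0.6542 = 1.163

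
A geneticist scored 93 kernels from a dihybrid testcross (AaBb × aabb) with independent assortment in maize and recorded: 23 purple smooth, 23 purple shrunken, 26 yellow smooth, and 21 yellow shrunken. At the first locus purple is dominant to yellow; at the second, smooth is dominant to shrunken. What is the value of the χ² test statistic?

A dihybrid testcross with independent assortment gives a 1:1:1:1 ratio.
The 1:1:1:1 ratio has 4 parts, so with N = 93 the expected counts are:
  purple smooth: 93 × 1/4 = 23.25
  purple shrunken: 93 × 1/4 = 23.25
  yellow smooth: 93 × 1/4 = 23.25
  yellow shrunken: 93 × 1/4 = 23.25
χ² = Σ (O − E)² / E
  purple smooth: (23 − 23.25)² / 23.25 = 0.0027
  purple shrunken: (23 − 23.25)² / 23.25 = 0.0027
  yellow smooth: (26 − 23.25)² / 23.25 = 0.3253
  yellow shrunken: (21 − 23.25)² / 23.25 = 0.2177
χ² = 0.0027 + 0.0027 + 0.3253 + 0.2177 = 0.5484 ≈ 0.548

0.548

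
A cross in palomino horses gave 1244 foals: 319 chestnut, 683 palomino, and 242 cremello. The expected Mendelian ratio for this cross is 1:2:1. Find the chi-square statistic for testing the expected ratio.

21.497

Total ratio parts = 4. Expected numbers out of 1244:
  chestnut: 1244 × 1/4 = 311
  palomino: 1244 × 2/4 = 622
  cremello: 1244 × 1/4 = 311
χ² = Σ (O − E)² / E
  chestnut: (319 − 311)² / 311 = 0.2058
  palomino: (683 − 622)² / 622 = 5.9823
  cremello: (242 − 311)² / 311 = 15.3087
χ² = 0.2058 + 5.9823 + 15.3087 = 21.4968 ≈ 21.497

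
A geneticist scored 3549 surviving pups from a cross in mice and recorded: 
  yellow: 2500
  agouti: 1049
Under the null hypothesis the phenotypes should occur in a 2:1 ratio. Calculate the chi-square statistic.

22.768

Under the 2:1 hypothesis (Σ ratio = 3, N = 3549):
  yellow: 3549 × 2/3 = 2366
  agouti: 3549 × 1/3 = 1183
χ² = Σ (O − E)² / E
  yellow: (2500 − 2366)² / 2366 = 7.5892
  agouti: (1049 − 1183)² / 1183 = 15.1784
χ² = 7.5892 + 15.1784 = 22.7676 ≈ 22.768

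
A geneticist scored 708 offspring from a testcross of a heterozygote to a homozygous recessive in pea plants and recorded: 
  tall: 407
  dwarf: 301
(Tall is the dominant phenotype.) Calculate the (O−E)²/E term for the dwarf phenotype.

7.935

A testcross of a heterozygote (Aa × aa) gives a 1:1 phenotypic ratio.
Expected counts for N = 708 under a 1:1 ratio (total parts = 2):
  tall: 708 × 1/2 = 354
  dwarf: 708 × 1/2 = 354
Contribution of dwarf: (301 − 354)² / 354 = 7.9350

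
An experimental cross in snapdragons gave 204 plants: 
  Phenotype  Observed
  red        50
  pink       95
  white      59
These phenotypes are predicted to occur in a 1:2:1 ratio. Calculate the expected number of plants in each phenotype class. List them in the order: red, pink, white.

51, 102, 51

Total ratio parts = 4. Expected numbers out of 204:
  red: 204 × 1/4 = 51
  pink: 204 × 2/4 = 102
  white: 204 × 1/4 = 51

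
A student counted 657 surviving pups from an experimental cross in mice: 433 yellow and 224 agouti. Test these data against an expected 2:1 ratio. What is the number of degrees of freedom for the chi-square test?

A goodness-of-fit test with 2 phenotype classes has df = 2 − 1 = 1.

1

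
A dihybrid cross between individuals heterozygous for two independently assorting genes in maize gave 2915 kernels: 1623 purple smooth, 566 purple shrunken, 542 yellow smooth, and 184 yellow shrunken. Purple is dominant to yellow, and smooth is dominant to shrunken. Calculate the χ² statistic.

0.917

A dihybrid F₂ with independent assortment and complete dominance at both loci gives a 9:3:3:1 phenotypic ratio.
Under the 9:3:3:1 hypothesis (Σ ratio = 16, N = 2915):
  purple smooth: 2915 × 9/16 = 1639.6875
  purple shrunken: 2915 × 3/16 = 546.5625
  yellow smooth: 2915 × 3/16 = 546.5625
  yellow shrunken: 2915 × 1/16 = 182.1875
χ² = Σ (O − E)² / E
  purple smooth: (1623 − 1639.6875)² / 1639.6875 = 0.1698
  purple shrunken: (566 − 546.5625)² / 546.5625 = 0.6913
  yellow smooth: (542 − 546.5625)² / 546.5625 = 0.0381
  yellow shrunken: (184 − 182.1875)² / 182.1875 = 0.0180
χ² = 0.1698 + 0.6913 + 0.0381 + 0.0180 = 0.9172 ≈ 0.917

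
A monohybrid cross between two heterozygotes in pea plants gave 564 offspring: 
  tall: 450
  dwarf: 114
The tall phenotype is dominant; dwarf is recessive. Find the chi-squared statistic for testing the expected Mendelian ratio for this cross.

6.894

For a monohybrid cross between heterozygotes with complete dominance, the expected phenotypic ratio is 3:1.
Under the 3:1 hypothesis (Σ ratio = 4, N = 564):
  tall: 564 × 3/4 = 423
  dwarf: 564 × 1/4 = 141
χ² = Σ (O − E)² / E
  tall: (450 − 423)² / 423 = 1.7234
  dwarf: (114 − 141)² / 141 = 5.1702
χ² = 1.7234 + 5.1702 = 6.8936 ≈ 6.894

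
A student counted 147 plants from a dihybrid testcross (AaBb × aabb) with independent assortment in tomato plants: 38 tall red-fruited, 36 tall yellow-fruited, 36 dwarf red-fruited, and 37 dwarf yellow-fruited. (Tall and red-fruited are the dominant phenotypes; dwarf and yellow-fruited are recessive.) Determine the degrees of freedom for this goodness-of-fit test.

A dihybrid testcross with independent assortment gives a 1:1:1:1 ratio.
A goodness-of-fit test with 4 phenotype classes has df = 4 − 1 = 3.

3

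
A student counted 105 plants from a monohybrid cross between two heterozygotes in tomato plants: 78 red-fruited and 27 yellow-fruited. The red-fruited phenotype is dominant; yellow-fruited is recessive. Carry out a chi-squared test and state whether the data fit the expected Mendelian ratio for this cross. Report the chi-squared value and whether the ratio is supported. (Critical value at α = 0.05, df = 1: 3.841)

0.029; consistent

For a monohybrid cross between heterozygotes with complete dominance, the expected phenotypic ratio is 3:1.
Expected counts for N = 105 under a 3:1 ratio (total parts = 4):
  red-fruited: 105 × 3/4 = 78.75
  yellow-fruited: 105 × 1/4 = 26.25
χ² = Σ (O − E)² / E
  red-fruited: (78 − 78.75)² / 78.75 = 0.0071
  yellow-fruited: (27 − 26.25)² / 26.25 = 0.0214
χ² = 0.0071 + 0.0214 = 0.0285 ≈ 0.029
Degrees of freedom = 2 − 1 = 1; critical value at α = 0.05 is 3.841.
Since 0.029 < 3.841, we fail to reject the null hypothesis — the data are consistent with the 3:1 ratio.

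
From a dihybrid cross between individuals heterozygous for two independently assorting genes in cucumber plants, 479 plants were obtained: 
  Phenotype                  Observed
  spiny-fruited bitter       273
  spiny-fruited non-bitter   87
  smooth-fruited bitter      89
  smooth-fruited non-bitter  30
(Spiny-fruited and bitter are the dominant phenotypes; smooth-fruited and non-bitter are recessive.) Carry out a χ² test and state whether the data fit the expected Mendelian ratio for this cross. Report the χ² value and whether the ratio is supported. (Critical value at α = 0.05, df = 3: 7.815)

0.143; consistent

A dihybrid F₂ with independent assortment and complete dominance at both loci gives a 9:3:3:1 phenotypic ratio.
Total ratio parts = 16. Expected numbers out of 479:
  spiny-fruited bitter: 479 × 9/16 = 269.4375
  spiny-fruited non-bitter: 479 × 3/16 = 89.8125
  smooth-fruited bitter: 479 × 3/16 = 89.8125
  smooth-fruited non-bitter: 479 × 1/16 = 29.9375
χ² = Σ (O − E)² / E
  spiny-fruited bitter: (273 − 269.4375)² / 269.4375 = 0.0471
  spiny-fruited non-bitter: (87 − 89.8125)² / 89.8125 = 0.0881
  smooth-fruited bitter: (89 − 89.8125)² / 89.8125 = 0.0074
  smooth-fruited non-bitter: (30 − 29.9375)² / 29.9375 = 0.0001
χ² = 0.0471 + 0.0881 + 0.0074 + 0.0001 = 0.1427 ≈ 0.143
Degrees of freedom = 4 − 1 = 3; critical value at α = 0.05 is 7.815.
Since 0.143 < 7.815, we fail to reject the null hypothesis — the data are consistent with the 9:3:3:1 ratio.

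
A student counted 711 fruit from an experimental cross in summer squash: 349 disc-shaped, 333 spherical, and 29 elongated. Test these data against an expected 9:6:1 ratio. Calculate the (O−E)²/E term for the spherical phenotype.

16.524

Under the 9:6:1 hypothesis (Σ ratio = 16, N = 711):
  disc-shaped: 711 × 9/16 = 399.9375
  spherical: 711 × 6/16 = 266.625
  elongated: 711 × 1/16 = 44.4375
Contribution of spherical: (333 − 266.625)² / 266.625 = 16.5237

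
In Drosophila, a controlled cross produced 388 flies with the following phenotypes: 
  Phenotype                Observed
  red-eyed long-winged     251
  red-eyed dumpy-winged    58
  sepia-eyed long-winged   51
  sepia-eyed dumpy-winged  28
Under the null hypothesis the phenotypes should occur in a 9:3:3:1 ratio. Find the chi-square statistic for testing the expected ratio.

The 9:3:3:1 ratio has 16 parts, so with N = 388 the expected counts are:
  red-eyed long-winged: 388 × 9/16 = 218.25
  red-eyed dumpy-winged: 388 × 3/16 = 72.75
  sepia-eyed long-winged: 388 × 3/16 = 72.75
  sepia-eyed dumpy-winged: 388 × 1/16 = 24.25
χ² = Σ (O − E)² / E
  red-eyed long-winged: (251 − 218.25)² / 218.25 = 4.9144
  red-eyed dumpy-winged: (58 − 72.75)² / 72.75 = 2.9905
  sepia-eyed long-winged: (51 − 72.75)² / 72.75 = 6.5026
  sepia-eyed dumpy-winged: (28 − 24.25)² / 24.25 = 0.5799
χ² = 4.9144 + 2.9905 + 6.5026 + 0.5799 = 14.9874 ≈ 14.987

14.987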